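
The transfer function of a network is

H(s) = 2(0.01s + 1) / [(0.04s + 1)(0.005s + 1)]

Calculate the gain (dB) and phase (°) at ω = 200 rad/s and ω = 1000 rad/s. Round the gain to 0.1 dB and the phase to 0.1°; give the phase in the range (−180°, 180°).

ω = 200: -8.1 dB, -64.4°; ω = 1000: -20.1 dB, -83.0°

At ω = 200 rad/s:
zero (1 + j200·0.01) = 1 + j2 → |·| ≈ 2.2361, ∠ ≈ 63.43°
pole (1 + j200·0.04) = 1 + j8 → |·| ≈ 8.0623, ∠ ≈ 82.87°
pole (1 + j200·0.005) = 1 + j1 → |·| ≈ 1.4142, ∠ ≈ 45.00°
|H| = 2 · 2.2361 / (8.0623 · 1.4142) ≈ 0.39224
Gain = 20 log₁₀(0.39224) ≈ -8.13 dB
∠H = (63.43°) − (82.87° + 45.00°) = -64.44°

At ω = 1000 rad/s:
zero (1 + j1000·0.01) = 1 + j10 → |·| ≈ 10.05, ∠ ≈ 84.29°
pole (1 + j1000·0.04) = 1 + j40 → |·| ≈ 40.012, ∠ ≈ 88.57°
pole (1 + j1000·0.005) = 1 + j5 → |·| ≈ 5.099, ∠ ≈ 78.69°
|H| = 2 · 10.05 / (40.012 · 5.099) ≈ 0.098519
Gain = 20 log₁₀(0.098519) ≈ -20.13 dB
∠H = (84.29°) − (88.57° + 78.69°) = -82.97°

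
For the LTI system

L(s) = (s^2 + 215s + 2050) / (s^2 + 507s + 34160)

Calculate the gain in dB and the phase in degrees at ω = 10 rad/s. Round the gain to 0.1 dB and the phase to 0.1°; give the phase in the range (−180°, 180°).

-21.5 dB, 39.3°

Substitute s = j10:
Numerator: (j10)^2 + 215(j10) + 2050 = 1950 + j2150
Denominator: (j10)^2 + 507(j10) + 34160 = 34060 + j5070
|N| = √(1950² + 2150²) ≈ 2902.6, ∠N ≈ 47.79°
|D| = √(34060² + 5070²) ≈ 34435, ∠D ≈ 8.47°
|L| = 2902.6 / 34435 ≈ 0.084292
Gain = 20 log₁₀(0.084292) ≈ -21.48 dB
∠L = 47.79° − 8.47° = 39.32°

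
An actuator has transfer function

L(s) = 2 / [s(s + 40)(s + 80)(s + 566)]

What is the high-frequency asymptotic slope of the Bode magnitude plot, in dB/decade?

Each pole contributes −20 dB/decade at high frequency; each zero contributes +20 dB/decade.
Net: 0 zero(s) − 4 pole(s) → -80 dB/decade.

-80 dB/decade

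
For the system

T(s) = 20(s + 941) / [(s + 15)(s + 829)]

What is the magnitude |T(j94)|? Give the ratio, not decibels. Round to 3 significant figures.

At s = jω = j94:
zero (s+941): 941 + j94 → |·| = √(941²+94²) = √894317 ≈ 945.68, ∠ = arctan(94/941) ≈ 5.70°
pole (s+15): 15 + j94 → |·| = √(15²+94²) = √9061 ≈ 95.189, ∠ = arctan(94/15) ≈ 80.93°
pole (s+829): 829 + j94 → |·| = √(829²+94²) = √696077 ≈ 834.31, ∠ = arctan(94/829) ≈ 6.47°
|T| = 20 · 945.68 / 79417 ≈ 0.23816

0.238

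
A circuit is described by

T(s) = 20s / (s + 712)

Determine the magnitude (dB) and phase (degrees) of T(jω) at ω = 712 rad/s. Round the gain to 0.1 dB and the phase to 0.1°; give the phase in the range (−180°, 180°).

At s = jω = j712:
zero at origin: s = j712 → |·| = 712, ∠ = 90.00°
pole (s+712): 712 + j712 → |·| = √(712²+712²) = √1013888 ≈ 1006.9, ∠ = arctan(712/712) ≈ 45.00°
|T| = 20 · 712 / 1006.9 ≈ 14.142
Gain = 20 log₁₀(14.142) ≈ 23.01 dB
∠T = 90.00° − 45.00° = 45.00°

23.0 dB, 45.0°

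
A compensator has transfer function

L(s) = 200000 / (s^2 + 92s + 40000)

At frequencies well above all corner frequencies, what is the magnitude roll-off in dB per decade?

Each pole contributes −20 dB/decade at high frequency; each zero contributes +20 dB/decade.
Net: 0 zero(s) − 2 pole(s) → -40 dB/decade.

-40 dB/decade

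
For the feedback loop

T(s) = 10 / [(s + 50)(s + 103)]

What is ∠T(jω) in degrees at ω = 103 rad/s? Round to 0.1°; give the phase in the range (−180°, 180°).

-109.1°

At s = jω = j103:
pole (s+50): 50 + j103 → |·| = √(50²+103²) = √13109 ≈ 114.49, ∠ = arctan(103/50) ≈ 64.11°
pole (s+103): 103 + j103 → |·| = √(103²+103²) = √21218 ≈ 145.66, ∠ = arctan(103/103) ≈ 45.00°
∠T = 0.00° − 109.11° = -109.11°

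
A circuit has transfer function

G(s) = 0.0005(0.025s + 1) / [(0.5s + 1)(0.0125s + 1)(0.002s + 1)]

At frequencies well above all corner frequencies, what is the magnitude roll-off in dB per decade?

Each pole contributes −20 dB/decade at high frequency; each zero contributes +20 dB/decade.
Net: 1 zero(s) − 3 pole(s) → -40 dB/decade.

-40 dB/decade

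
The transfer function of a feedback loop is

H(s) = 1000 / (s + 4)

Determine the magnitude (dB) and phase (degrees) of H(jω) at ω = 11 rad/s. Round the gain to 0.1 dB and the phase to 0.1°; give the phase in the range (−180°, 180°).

38.6 dB, -70.0°

Substitute s = j11:
Numerator: 1000 = 1000 + j0
Denominator: (j11) + 4 = 4 + j11
|N| = √(1000² + 0²) ≈ 1000, ∠N ≈ 0.00°
|D| = √(4² + 11²) ≈ 11.705, ∠D ≈ 70.02°
|H| = 1000 / 11.705 ≈ 85.434
Gain = 20 log₁₀(85.434) ≈ 38.63 dB
∠H = 0.00° − 70.02° = -70.02°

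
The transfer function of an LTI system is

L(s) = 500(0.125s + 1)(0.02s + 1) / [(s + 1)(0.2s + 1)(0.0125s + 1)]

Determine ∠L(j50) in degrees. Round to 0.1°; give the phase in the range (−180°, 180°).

At ω = 50 rad/s:
zero (1 + j50·0.125) = 1 + j6.25 → |·| ≈ 6.3295, ∠ ≈ 80.91°
zero (1 + j50·0.02) = 1 + j1 → |·| ≈ 1.4142, ∠ ≈ 45.00°
pole (1 + j50·1) = 1 + j50 → |·| ≈ 50.01, ∠ ≈ 88.85°
pole (1 + j50·0.2) = 1 + j10 → |·| ≈ 10.05, ∠ ≈ 84.29°
pole (1 + j50·0.0125) = 1 + j0.625 → |·| ≈ 1.1792, ∠ ≈ 32.01°
∠L = (80.91° + 45.00°) − (88.85° + 84.29° + 32.01°) = -79.24°

-79.2°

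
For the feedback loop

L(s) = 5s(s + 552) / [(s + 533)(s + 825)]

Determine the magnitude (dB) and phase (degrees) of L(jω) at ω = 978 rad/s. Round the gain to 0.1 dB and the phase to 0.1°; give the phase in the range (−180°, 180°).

At s = jω = j978:
zero (s+552): 552 + j978 → |·| = √(552²+978²) = √1261188 ≈ 1123, ∠ = arctan(978/552) ≈ 60.56°
zero at origin: s = j978 → |·| = 978, ∠ = 90.00°
pole (s+533): 533 + j978 → |·| = √(533²+978²) = √1240573 ≈ 1113.8, ∠ = arctan(978/533) ≈ 61.41°
pole (s+825): 825 + j978 → |·| = √(825²+978²) = √1637109 ≈ 1279.5, ∠ = arctan(978/825) ≈ 49.85°
|L| = 5 · 1.0983e+06 / 1.4251e+06 ≈ 3.8534
Gain = 20 log₁₀(3.8534) ≈ 11.72 dB
∠L = 150.56° − 111.26° = 39.30°

11.7 dB, 39.3°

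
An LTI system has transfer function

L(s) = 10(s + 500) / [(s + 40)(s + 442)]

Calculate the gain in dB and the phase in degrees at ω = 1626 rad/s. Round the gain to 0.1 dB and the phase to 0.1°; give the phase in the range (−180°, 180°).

-44.1 dB, -90.5°

At s = jω = j1626:
zero (s+500): 500 + j1626 → |·| = √(500²+1626²) = √2893876 ≈ 1701.1, ∠ = arctan(1626/500) ≈ 72.91°
pole (s+40): 40 + j1626 → |·| = √(40²+1626²) = √2645476 ≈ 1626.5, ∠ = arctan(1626/40) ≈ 88.59°
pole (s+442): 442 + j1626 → |·| = √(442²+1626²) = √2839240 ≈ 1685, ∠ = arctan(1626/442) ≈ 74.79°
|L| = 10 · 1701.1 / 2.7407e+06 ≈ 0.0062068
Gain = 20 log₁₀(0.0062068) ≈ -44.14 dB
∠L = 72.91° − 163.38° = -90.47°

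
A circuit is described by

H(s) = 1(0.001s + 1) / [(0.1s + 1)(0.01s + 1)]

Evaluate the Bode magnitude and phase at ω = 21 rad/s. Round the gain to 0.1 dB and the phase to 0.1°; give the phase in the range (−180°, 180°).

-7.5 dB, -75.2°

At ω = 21 rad/s:
zero (1 + j21·0.001) = 1 + j0.021 → |·| ≈ 1.0002, ∠ ≈ 1.20°
pole (1 + j21·0.1) = 1 + j2.1 → |·| ≈ 2.3259, ∠ ≈ 64.54°
pole (1 + j21·0.01) = 1 + j0.21 → |·| ≈ 1.0218, ∠ ≈ 11.86°
|H| = 1 · 1.0002 / (2.3259 · 1.0218) ≈ 0.42085
Gain = 20 log₁₀(0.42085) ≈ -7.52 dB
∠H = (1.20°) − (64.54° + 11.86°) = -75.20°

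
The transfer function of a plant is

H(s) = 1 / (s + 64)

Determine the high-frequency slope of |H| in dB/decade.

Each pole contributes −20 dB/decade at high frequency; each zero contributes +20 dB/decade.
Net: 0 zero(s) − 1 pole(s) → -20 dB/decade.

-20 dB/decade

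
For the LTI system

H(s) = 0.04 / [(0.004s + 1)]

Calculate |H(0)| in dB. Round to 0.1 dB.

-28.0 dB

H(0) = 0.04 · 1 / 1 = 0.04
20 log₁₀(0.04) ≈ -27.96 dB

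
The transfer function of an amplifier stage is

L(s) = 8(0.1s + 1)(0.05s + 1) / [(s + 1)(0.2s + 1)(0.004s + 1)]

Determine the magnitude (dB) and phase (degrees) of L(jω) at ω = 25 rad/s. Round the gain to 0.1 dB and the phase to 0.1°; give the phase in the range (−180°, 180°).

-11.4 dB, -52.6°

At ω = 25 rad/s:
zero (1 + j25·0.1) = 1 + j2.5 → |·| ≈ 2.6926, ∠ ≈ 68.20°
zero (1 + j25·0.05) = 1 + j1.25 → |·| ≈ 1.6008, ∠ ≈ 51.34°
pole (1 + j25·1) = 1 + j25 → |·| ≈ 25.02, ∠ ≈ 87.71°
pole (1 + j25·0.2) = 1 + j5 → |·| ≈ 5.099, ∠ ≈ 78.69°
pole (1 + j25·0.004) = 1 + j0.1 → |·| ≈ 1.005, ∠ ≈ 5.71°
|L| = 8 · 2.6926 · 1.6008 / (25.02 · 5.099 · 1.005) ≈ 0.26894
Gain = 20 log₁₀(0.26894) ≈ -11.41 dB
∠L = (68.20° + 51.34°) − (87.71° + 78.69° + 5.71°) = -52.57°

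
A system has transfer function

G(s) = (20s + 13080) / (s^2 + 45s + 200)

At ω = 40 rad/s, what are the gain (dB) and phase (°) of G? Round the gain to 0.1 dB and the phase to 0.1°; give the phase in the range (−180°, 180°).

15.2 dB, -124.4°

Substitute s = j40:
Numerator: 20(j40) + 13080 = 13080 + j800
Denominator: (j40)^2 + 45(j40) + 200 = -1400 + j1800
|N| = √(13080² + 800²) ≈ 13104, ∠N ≈ 3.50°
|D| = √(1400² + 1800²) ≈ 2280.4, ∠D ≈ 127.87°
|G| = 13104 / 2280.4 ≈ 5.7464
Gain = 20 log₁₀(5.7464) ≈ 15.19 dB
∠G = 3.50° − 127.87° = -124.37°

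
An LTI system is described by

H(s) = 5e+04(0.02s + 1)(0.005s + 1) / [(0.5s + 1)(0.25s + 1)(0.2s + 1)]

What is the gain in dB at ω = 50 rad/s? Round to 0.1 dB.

At ω = 50 rad/s:
zero (1 + j50·0.02) = 1 + j1 → |·| ≈ 1.4142, ∠ ≈ 45.00°
zero (1 + j50·0.005) = 1 + j0.25 → |·| ≈ 1.0308, ∠ ≈ 14.04°
pole (1 + j50·0.5) = 1 + j25 → |·| ≈ 25.02, ∠ ≈ 87.71°
pole (1 + j50·0.25) = 1 + j12.5 → |·| ≈ 12.54, ∠ ≈ 85.43°
pole (1 + j50·0.2) = 1 + j10 → |·| ≈ 10.05, ∠ ≈ 84.29°
|H| = 5e+04 · 1.4142 · 1.0308 / (25.02 · 12.54 · 10.05) ≈ 23.116
Gain = 20 log₁₀(23.116) ≈ 27.28 dB

27.3 dB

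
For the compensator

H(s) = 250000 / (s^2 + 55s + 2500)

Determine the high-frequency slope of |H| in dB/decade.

Each pole contributes −20 dB/decade at high frequency; each zero contributes +20 dB/decade.
Net: 0 zero(s) − 2 pole(s) → -40 dB/decade.

-40 dB/decade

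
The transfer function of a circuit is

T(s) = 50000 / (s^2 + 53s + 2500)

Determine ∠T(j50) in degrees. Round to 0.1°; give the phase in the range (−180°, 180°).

-90.0°

At s = jω = j50:
quadratic: (j50)² + 53·j50 + 2500 = 0 + j2650 → |·| ≈ 2650, ∠ ≈ 90.00°
∠T = 0.00° − 90.00° = -90.00°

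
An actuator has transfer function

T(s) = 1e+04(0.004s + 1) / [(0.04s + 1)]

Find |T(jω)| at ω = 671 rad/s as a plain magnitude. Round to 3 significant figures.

At ω = 671 rad/s:
zero (1 + j671·0.004) = 1 + j2.684 → |·| ≈ 2.8642, ∠ ≈ 69.57°
pole (1 + j671·0.04) = 1 + j26.84 → |·| ≈ 26.859, ∠ ≈ 87.87°
|T| = 1e+04 · 2.8642 / (26.859) ≈ 1066.4

1.07e+03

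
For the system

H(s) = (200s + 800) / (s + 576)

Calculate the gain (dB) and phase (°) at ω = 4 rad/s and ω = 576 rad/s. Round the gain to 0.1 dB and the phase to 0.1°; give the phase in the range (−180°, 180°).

Substitute s = j4:
Numerator: 200(j4) + 800 = 800 + j800
Denominator: (j4) + 576 = 576 + j4
|N| = √(800² + 800²) ≈ 1131.4, ∠N ≈ 45.00°
|D| = √(576² + 4²) ≈ 576.01, ∠D ≈ 0.40°
|H| = 1131.4 / 576.01 ≈ 1.9642
Gain = 20 log₁₀(1.9642) ≈ 5.86 dB
∠H = 45.00° − 0.40° = 44.60°

Substitute s = j576:
Numerator: 200(j576) + 800 = 800 + j115200
Denominator: (j576) + 576 = 576 + j576
|N| = √(800² + 115200²) ≈ 1.152e+05, ∠N ≈ 89.60°
|D| = √(576² + 576²) ≈ 814.59, ∠D ≈ 45.00°
|H| = 1.152e+05 / 814.59 ≈ 141.42
Gain = 20 log₁₀(141.42) ≈ 43.01 dB
∠H = 89.60° − 45.00° = 44.60°

ω = 4: 5.9 dB, 44.6°; ω = 576: 43.0 dB, 44.6°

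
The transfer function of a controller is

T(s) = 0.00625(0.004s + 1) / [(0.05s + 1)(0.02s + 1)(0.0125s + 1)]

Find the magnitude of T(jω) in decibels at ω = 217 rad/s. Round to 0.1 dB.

-84.6 dB

At ω = 217 rad/s:
zero (1 + j217·0.004) = 1 + j0.868 → |·| ≈ 1.3242, ∠ ≈ 40.96°
pole (1 + j217·0.05) = 1 + j10.85 → |·| ≈ 10.896, ∠ ≈ 84.73°
pole (1 + j217·0.02) = 1 + j4.34 → |·| ≈ 4.4537, ∠ ≈ 77.02°
pole (1 + j217·0.0125) = 1 + j2.7125 → |·| ≈ 2.891, ∠ ≈ 69.76°
|T| = 0.00625 · 1.3242 / (10.896 · 4.4537 · 2.891) ≈ 5.8993e-05
Gain = 20 log₁₀(5.8993e-05) ≈ -84.58 dB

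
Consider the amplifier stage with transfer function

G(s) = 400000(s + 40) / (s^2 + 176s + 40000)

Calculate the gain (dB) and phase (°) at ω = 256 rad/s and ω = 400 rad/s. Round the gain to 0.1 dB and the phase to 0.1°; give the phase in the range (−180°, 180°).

At s = jω = j256:
zero (s+40): 40 + j256 → |·| = √(40²+256²) = √67136 ≈ 259.11, ∠ = arctan(256/40) ≈ 81.12°
quadratic: (j256)² + 176·j256 + 40000 = -25536 + j45056 → |·| ≈ 51789, ∠ ≈ 119.54°
|G| = 400000 · 259.11 / 51789 ≈ 2001.3
Gain = 20 log₁₀(2001.3) ≈ 66.03 dB
∠G = 81.12° − 119.54° = -38.42°

At s = jω = j400:
zero (s+40): 40 + j400 → |·| = √(40²+400²) = √161600 ≈ 402, ∠ = arctan(400/40) ≈ 84.29°
quadratic: (j400)² + 176·j400 + 40000 = -120000 + j70400 → |·| ≈ 1.3913e+05, ∠ ≈ 149.60°
|G| = 400000 · 402 / 1.3913e+05 ≈ 1155.8
Gain = 20 log₁₀(1155.8) ≈ 61.26 dB
∠G = 84.29° − 149.60° = -65.31°

ω = 256: 66.0 dB, -38.4°; ω = 400: 61.3 dB, -65.3°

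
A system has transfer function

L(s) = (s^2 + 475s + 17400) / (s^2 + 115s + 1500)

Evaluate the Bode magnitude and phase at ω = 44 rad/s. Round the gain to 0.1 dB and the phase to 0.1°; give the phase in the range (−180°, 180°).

Substitute s = j44:
Numerator: (j44)^2 + 475(j44) + 17400 = 15464 + j20900
Denominator: (j44)^2 + 115(j44) + 1500 = -436 + j5060
|N| = √(15464² + 20900²) ≈ 25999, ∠N ≈ 53.50°
|D| = √(436² + 5060²) ≈ 5078.7, ∠D ≈ 94.92°
|L| = 25999 / 5078.7 ≈ 5.1192
Gain = 20 log₁₀(5.1192) ≈ 14.18 dB
∠L = 53.50° − 94.92° = -41.42°

14.2 dB, -41.4°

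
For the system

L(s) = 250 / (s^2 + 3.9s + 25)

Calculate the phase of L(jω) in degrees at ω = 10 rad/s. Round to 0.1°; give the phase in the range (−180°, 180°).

At s = jω = j10:
quadratic: (j10)² + 3.9·j10 + 25 = -75 + j39 → |·| ≈ 84.534, ∠ ≈ 152.53°
∠L = 0.00° − 152.53° = -152.53°

-152.5°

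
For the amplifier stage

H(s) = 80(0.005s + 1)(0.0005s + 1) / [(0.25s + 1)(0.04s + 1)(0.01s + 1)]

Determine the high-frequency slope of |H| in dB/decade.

-20 dB/decade

Each pole contributes −20 dB/decade at high frequency; each zero contributes +20 dB/decade.
Net: 2 zero(s) − 3 pole(s) → -20 dB/decade.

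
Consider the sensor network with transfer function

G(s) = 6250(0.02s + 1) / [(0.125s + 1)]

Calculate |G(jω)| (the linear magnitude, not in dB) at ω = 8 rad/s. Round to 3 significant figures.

At ω = 8 rad/s:
zero (1 + j8·0.02) = 1 + j0.16 → |·| ≈ 1.0127, ∠ ≈ 9.09°
pole (1 + j8·0.125) = 1 + j1 → |·| ≈ 1.4142, ∠ ≈ 45.00°
|G| = 6250 · 1.0127 / (1.4142) ≈ 4475.6

4.48e+03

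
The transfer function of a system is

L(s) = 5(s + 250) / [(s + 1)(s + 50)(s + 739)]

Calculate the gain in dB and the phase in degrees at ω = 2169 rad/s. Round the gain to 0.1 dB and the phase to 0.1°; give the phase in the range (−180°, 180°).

At s = jω = j2169:
zero (s+250): 250 + j2169 → |·| = √(250²+2169²) = √4767061 ≈ 2183.4, ∠ = arctan(2169/250) ≈ 83.43°
pole (s+1): 1 + j2169 → |·| = √(1²+2169²) = √4704562 ≈ 2169, ∠ = arctan(2169/1) ≈ 89.97°
pole (s+50): 50 + j2169 → |·| = √(50²+2169²) = √4707061 ≈ 2169.6, ∠ = arctan(2169/50) ≈ 88.68°
pole (s+739): 739 + j2169 → |·| = √(739²+2169²) = √5250682 ≈ 2291.4, ∠ = arctan(2169/739) ≈ 71.19°
|L| = 5 · 2183.4 / 1.0783e+10 ≈ 1.0124e-06
Gain = 20 log₁₀(1.0124e-06) ≈ -119.89 dB
∠L = 83.43° − 249.84° = -166.41°

-119.9 dB, -166.4°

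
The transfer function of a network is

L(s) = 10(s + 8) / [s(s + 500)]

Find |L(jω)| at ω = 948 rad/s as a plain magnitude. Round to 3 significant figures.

0.00933

At s = jω = j948:
zero (s+8): 8 + j948 → |·| = √(8²+948²) = √898768 ≈ 948.03, ∠ = arctan(948/8) ≈ 89.52°
pole (s+500): 500 + j948 → |·| = √(500²+948²) = √1148704 ≈ 1071.8, ∠ = arctan(948/500) ≈ 62.19°
pole at origin: |s| = 948, ∠ = 90.00° (in denominator)
|L| = 10 · 948.03 / 1.0161e+06 ≈ 0.0093301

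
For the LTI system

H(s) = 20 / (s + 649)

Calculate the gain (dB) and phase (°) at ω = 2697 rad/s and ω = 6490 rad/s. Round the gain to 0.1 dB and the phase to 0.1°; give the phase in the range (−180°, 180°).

ω = 2697: -42.8 dB, -76.5°; ω = 6490: -50.3 dB, -84.3°

At s = jω = j2697:
pole (s+649): 649 + j2697 → |·| = √(649²+2697²) = √7695010 ≈ 2774, ∠ = arctan(2697/649) ≈ 76.47°
|H| = 20 / 2774 ≈ 0.0072098
Gain = 20 log₁₀(0.0072098) ≈ -42.84 dB
∠H = 0.00° − 76.47° = -76.47°

At s = jω = j6490:
pole (s+649): 649 + j6490 → |·| = √(649²+6490²) = √42541301 ≈ 6522.4, ∠ = arctan(6490/649) ≈ 84.29°
|H| = 20 / 6522.4 ≈ 0.0030664
Gain = 20 log₁₀(0.0030664) ≈ -50.27 dB
∠H = 0.00° − 84.29° = -84.29°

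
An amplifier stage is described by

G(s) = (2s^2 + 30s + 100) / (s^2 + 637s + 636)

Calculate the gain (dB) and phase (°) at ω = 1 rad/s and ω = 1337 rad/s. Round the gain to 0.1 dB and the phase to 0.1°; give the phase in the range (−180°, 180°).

Substitute s = j1:
Numerator: 2(j1)^2 + 30(j1) + 100 = 98 + j30
Denominator: (j1)^2 + 637(j1) + 636 = 635 + j637
|N| = √(98² + 30²) ≈ 102.49, ∠N ≈ 17.02°
|D| = √(635² + 637²) ≈ 899.44, ∠D ≈ 45.09°
|G| = 102.49 / 899.44 ≈ 0.11395
Gain = 20 log₁₀(0.11395) ≈ -18.87 dB
∠G = 17.02° − 45.09° = -28.07°

Substitute s = j1337:
Numerator: 2(j1337)^2 + 30(j1337) + 100 = -3575038 + j40110
Denominator: (j1337)^2 + 637(j1337) + 636 = -1786933 + j851669
|N| = √(3575038² + 40110²) ≈ 3.5753e+06, ∠N ≈ 179.36°
|D| = √(1786933² + 851669²) ≈ 1.9795e+06, ∠D ≈ 154.52°
|G| = 3.5753e+06 / 1.9795e+06 ≈ 1.8062
Gain = 20 log₁₀(1.8062) ≈ 5.14 dB
∠G = 179.36° − 154.52° = 24.84°

ω = 1: -18.9 dB, -28.1°; ω = 1337: 5.1 dB, 24.8°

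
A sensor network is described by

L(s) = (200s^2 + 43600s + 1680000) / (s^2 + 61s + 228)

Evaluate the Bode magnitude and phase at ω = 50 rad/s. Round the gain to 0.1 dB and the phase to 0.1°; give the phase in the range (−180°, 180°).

Substitute s = j50:
Numerator: 200(j50)^2 + 43600(j50) + 1680000 = 1180000 + j2180000
Denominator: (j50)^2 + 61(j50) + 228 = -2272 + j3050
|N| = √(1180000² + 2180000²) ≈ 2.4789e+06, ∠N ≈ 61.57°
|D| = √(2272² + 3050²) ≈ 3803.2, ∠D ≈ 126.68°
|L| = 2.4789e+06 / 3803.2 ≈ 651.79
Gain = 20 log₁₀(651.79) ≈ 56.28 dB
∠L = 61.57° − 126.68° = -65.11°

56.3 dB, -65.1°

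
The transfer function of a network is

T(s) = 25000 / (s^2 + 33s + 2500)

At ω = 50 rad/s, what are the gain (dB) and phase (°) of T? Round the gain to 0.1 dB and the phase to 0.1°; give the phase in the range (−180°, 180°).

At s = jω = j50:
quadratic: (j50)² + 33·j50 + 2500 = 0 + j1650 → |·| ≈ 1650, ∠ ≈ 90.00°
|T| = 25000 / 1650 ≈ 15.152
Gain = 20 log₁₀(15.152) ≈ 23.61 dB
∠T = 0.00° − 90.00° = -90.00°

23.6 dB, -90.0°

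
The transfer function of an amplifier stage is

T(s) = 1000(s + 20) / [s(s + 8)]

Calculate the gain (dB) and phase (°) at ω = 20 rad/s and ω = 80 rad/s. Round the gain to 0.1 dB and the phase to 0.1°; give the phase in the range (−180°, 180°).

At s = jω = j20:
zero (s+20): 20 + j20 → |·| = √(20²+20²) = √800 ≈ 28.284, ∠ = arctan(20/20) ≈ 45.00°
pole (s+8): 8 + j20 → |·| = √(8²+20²) = √464 ≈ 21.541, ∠ = arctan(20/8) ≈ 68.20°
pole at origin: |s| = 20, ∠ = 90.00° (in denominator)
|T| = 1000 · 28.284 / 430.82 ≈ 65.652
Gain = 20 log₁₀(65.652) ≈ 36.34 dB
∠T = 45.00° − 158.20° = -113.20°

At s = jω = j80:
zero (s+20): 20 + j80 → |·| = √(20²+80²) = √6800 ≈ 82.462, ∠ = arctan(80/20) ≈ 75.96°
pole (s+8): 8 + j80 → |·| = √(8²+80²) = √6464 ≈ 80.399, ∠ = arctan(80/8) ≈ 84.29°
pole at origin: |s| = 80, ∠ = 90.00° (in denominator)
|T| = 1000 · 82.462 / 6431.9 ≈ 12.821
Gain = 20 log₁₀(12.821) ≈ 22.16 dB
∠T = 75.96° − 174.29° = -98.33°

ω = 20: 36.3 dB, -113.2°; ω = 80: 22.2 dB, -98.3°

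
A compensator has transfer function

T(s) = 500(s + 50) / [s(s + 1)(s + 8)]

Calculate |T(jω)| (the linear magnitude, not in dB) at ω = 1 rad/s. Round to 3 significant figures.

2.19e+03

At s = jω = j1:
zero (s+50): 50 + j1 → |·| = √(50²+1²) = √2501 ≈ 50.01, ∠ = arctan(1/50) ≈ 1.15°
pole (s+1): 1 + j1 → |·| = √(1²+1²) = √2 ≈ 1.4142, ∠ = arctan(1/1) ≈ 45.00°
pole (s+8): 8 + j1 → |·| = √(8²+1²) = √65 ≈ 8.0623, ∠ = arctan(1/8) ≈ 7.13°
pole at origin: |s| = 1, ∠ = 90.00° (in denominator)
|T| = 500 · 50.01 / 11.402 ≈ 2193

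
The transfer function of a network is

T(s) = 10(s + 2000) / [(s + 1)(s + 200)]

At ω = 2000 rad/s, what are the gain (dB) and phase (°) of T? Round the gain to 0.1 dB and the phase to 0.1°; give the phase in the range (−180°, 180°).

At s = jω = j2000:
zero (s+2000): 2000 + j2000 → |·| = √(2000²+2000²) = √8000000 ≈ 2828.4, ∠ = arctan(2000/2000) ≈ 45.00°
pole (s+1): 1 + j2000 → |·| = √(1²+2000²) = √4000001 ≈ 2000, ∠ = arctan(2000/1) ≈ 89.97°
pole (s+200): 200 + j2000 → |·| = √(200²+2000²) = √4040000 ≈ 2010, ∠ = arctan(2000/200) ≈ 84.29°
|T| = 10 · 2828.4 / 4.02e+06 ≈ 0.0070358
Gain = 20 log₁₀(0.0070358) ≈ -43.05 dB
∠T = 45.00° − 174.26° = -129.26°

-43.1 dB, -129.3°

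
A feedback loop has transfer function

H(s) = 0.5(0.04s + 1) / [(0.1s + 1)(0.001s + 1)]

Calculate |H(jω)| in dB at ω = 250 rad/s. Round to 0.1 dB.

-14.2 dB

At ω = 250 rad/s:
zero (1 + j250·0.04) = 1 + j10 → |·| ≈ 10.05, ∠ ≈ 84.29°
pole (1 + j250·0.1) = 1 + j25 → |·| ≈ 25.02, ∠ ≈ 87.71°
pole (1 + j250·0.001) = 1 + j0.25 → |·| ≈ 1.0308, ∠ ≈ 14.04°
|H| = 0.5 · 10.05 / (25.02 · 1.0308) ≈ 0.19484
Gain = 20 log₁₀(0.19484) ≈ -14.21 dB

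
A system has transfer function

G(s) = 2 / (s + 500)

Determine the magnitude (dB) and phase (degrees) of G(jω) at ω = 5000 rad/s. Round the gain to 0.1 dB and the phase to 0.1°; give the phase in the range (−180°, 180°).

Substitute s = j5000:
Numerator: 2 = 2 + j0
Denominator: (j5000) + 500 = 500 + j5000
|N| = √(2² + 0²) ≈ 2, ∠N ≈ 0.00°
|D| = √(500² + 5000²) ≈ 5024.9, ∠D ≈ 84.29°
|G| = 2 / 5024.9 ≈ 0.00039802
Gain = 20 log₁₀(0.00039802) ≈ -68.00 dB
∠G = 0.00° − 84.29° = -84.29°

-68.0 dB, -84.3°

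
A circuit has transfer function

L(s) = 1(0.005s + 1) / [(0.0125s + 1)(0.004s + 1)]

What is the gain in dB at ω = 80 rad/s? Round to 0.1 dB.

-2.8 dB

At ω = 80 rad/s:
zero (1 + j80·0.005) = 1 + j0.4 → |·| ≈ 1.077, ∠ ≈ 21.80°
pole (1 + j80·0.0125) = 1 + j1 → |·| ≈ 1.4142, ∠ ≈ 45.00°
pole (1 + j80·0.004) = 1 + j0.32 → |·| ≈ 1.05, ∠ ≈ 17.74°
|L| = 1 · 1.077 / (1.4142 · 1.05) ≈ 0.7253
Gain = 20 log₁₀(0.7253) ≈ -2.79 dB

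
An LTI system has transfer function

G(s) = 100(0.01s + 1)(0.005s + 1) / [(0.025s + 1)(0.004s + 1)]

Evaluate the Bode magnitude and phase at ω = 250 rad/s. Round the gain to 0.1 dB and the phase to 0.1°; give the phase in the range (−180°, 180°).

33.7 dB, -6.4°

At ω = 250 rad/s:
zero (1 + j250·0.01) = 1 + j2.5 → |·| ≈ 2.6926, ∠ ≈ 68.20°
zero (1 + j250·0.005) = 1 + j1.25 → |·| ≈ 1.6008, ∠ ≈ 51.34°
pole (1 + j250·0.025) = 1 + j6.25 → |·| ≈ 6.3295, ∠ ≈ 80.91°
pole (1 + j250·0.004) = 1 + j1 → |·| ≈ 1.4142, ∠ ≈ 45.00°
|G| = 100 · 2.6926 · 1.6008 / (6.3295 · 1.4142) ≈ 48.154
Gain = 20 log₁₀(48.154) ≈ 33.65 dB
∠G = (68.20° + 51.34°) − (80.91° + 45.00°) = -6.37°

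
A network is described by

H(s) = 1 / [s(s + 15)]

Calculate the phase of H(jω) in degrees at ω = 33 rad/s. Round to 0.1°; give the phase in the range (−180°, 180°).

At s = jω = j33:
pole (s+15): 15 + j33 → |·| = √(15²+33²) = √1314 ≈ 36.249, ∠ = arctan(33/15) ≈ 65.56°
pole at origin: |s| = 33, ∠ = 90.00° (in denominator)
∠H = 0.00° − 155.56° = -155.56°

-155.6°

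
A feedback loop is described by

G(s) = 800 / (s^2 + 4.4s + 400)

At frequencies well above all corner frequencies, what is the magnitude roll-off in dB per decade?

Each pole contributes −20 dB/decade at high frequency; each zero contributes +20 dB/decade.
Net: 0 zero(s) − 2 pole(s) → -40 dB/decade.

-40 dB/decade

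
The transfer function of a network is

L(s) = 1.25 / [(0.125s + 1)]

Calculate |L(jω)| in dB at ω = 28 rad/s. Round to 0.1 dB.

At ω = 28 rad/s:
pole (1 + j28·0.125) = 1 + j3.5 → |·| ≈ 3.6401, ∠ ≈ 74.05°
|L| = 1.25 · 1 / (3.6401) ≈ 0.3434
Gain = 20 log₁₀(0.3434) ≈ -9.28 dB

-9.3 dB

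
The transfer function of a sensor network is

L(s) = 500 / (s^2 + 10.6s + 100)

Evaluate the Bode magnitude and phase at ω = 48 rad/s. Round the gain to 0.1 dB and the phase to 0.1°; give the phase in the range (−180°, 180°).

-13.1 dB, -167.0°

At s = jω = j48:
quadratic: (j48)² + 10.6·j48 + 100 = -2204 + j508.8 → |·| ≈ 2262, ∠ ≈ 167.00°
|L| = 500 / 2262 ≈ 0.22104
Gain = 20 log₁₀(0.22104) ≈ -13.11 dB
∠L = 0.00° − 167.00° = -167.00°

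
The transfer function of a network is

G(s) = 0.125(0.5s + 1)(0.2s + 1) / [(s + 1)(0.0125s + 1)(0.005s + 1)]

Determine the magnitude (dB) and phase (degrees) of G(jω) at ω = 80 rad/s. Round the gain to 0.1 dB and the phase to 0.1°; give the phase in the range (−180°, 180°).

At ω = 80 rad/s:
zero (1 + j80·0.5) = 1 + j40 → |·| ≈ 40.012, ∠ ≈ 88.57°
zero (1 + j80·0.2) = 1 + j16 → |·| ≈ 16.031, ∠ ≈ 86.42°
pole (1 + j80·1) = 1 + j80 → |·| ≈ 80.006, ∠ ≈ 89.28°
pole (1 + j80·0.0125) = 1 + j1 → |·| ≈ 1.4142, ∠ ≈ 45.00°
pole (1 + j80·0.005) = 1 + j0.4 → |·| ≈ 1.077, ∠ ≈ 21.80°
|G| = 0.125 · 40.012 · 16.031 / (80.006 · 1.4142 · 1.077) ≈ 0.65798
Gain = 20 log₁₀(0.65798) ≈ -3.64 dB
∠G = (88.57° + 86.42°) − (89.28° + 45.00° + 21.80°) = 18.91°

-3.6 dB, 18.9°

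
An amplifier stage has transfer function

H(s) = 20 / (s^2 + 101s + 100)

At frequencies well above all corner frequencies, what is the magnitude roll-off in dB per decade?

-40 dB/decade

Each pole contributes −20 dB/decade at high frequency; each zero contributes +20 dB/decade.
Net: 0 zero(s) − 2 pole(s) → -40 dB/decade.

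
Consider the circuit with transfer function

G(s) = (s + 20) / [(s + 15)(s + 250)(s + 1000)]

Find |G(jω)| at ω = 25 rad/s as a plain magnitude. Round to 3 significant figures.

4.37e-06

At s = jω = j25:
zero (s+20): 20 + j25 → |·| = √(20²+25²) = √1025 ≈ 32.016, ∠ = arctan(25/20) ≈ 51.34°
pole (s+15): 15 + j25 → |·| = √(15²+25²) = √850 ≈ 29.155, ∠ = arctan(25/15) ≈ 59.04°
pole (s+250): 250 + j25 → |·| = √(250²+25²) = √63125 ≈ 251.25, ∠ = arctan(25/250) ≈ 5.71°
pole (s+1000): 1000 + j25 → |·| = √(1000²+25²) = √1000625 ≈ 1000.3, ∠ = arctan(25/1000) ≈ 1.43°
|G| = 1 · 32.016 / 7.3274e+06 ≈ 4.3694e-06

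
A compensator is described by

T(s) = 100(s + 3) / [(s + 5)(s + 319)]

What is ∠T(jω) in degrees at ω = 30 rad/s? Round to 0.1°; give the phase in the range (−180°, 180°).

At s = jω = j30:
zero (s+3): 3 + j30 → |·| = √(3²+30²) = √909 ≈ 30.15, ∠ = arctan(30/3) ≈ 84.29°
pole (s+5): 5 + j30 → |·| = √(5²+30²) = √925 ≈ 30.414, ∠ = arctan(30/5) ≈ 80.54°
pole (s+319): 319 + j30 → |·| = √(319²+30²) = √102661 ≈ 320.41, ∠ = arctan(30/319) ≈ 5.37°
∠T = 84.29° − 85.91° = -1.62°

-1.6°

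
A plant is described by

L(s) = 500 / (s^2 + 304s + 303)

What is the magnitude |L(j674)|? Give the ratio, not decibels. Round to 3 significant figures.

Substitute s = j674:
Numerator: 500 = 500 + j0
Denominator: (j674)^2 + 304(j674) + 303 = -453973 + j204896
|N| = √(500² + 0²) ≈ 500, ∠N ≈ 0.00°
|D| = √(453973² + 204896²) ≈ 4.9807e+05, ∠D ≈ 155.71°
|L| = 500 / 4.9807e+05 ≈ 0.0010039

0.00100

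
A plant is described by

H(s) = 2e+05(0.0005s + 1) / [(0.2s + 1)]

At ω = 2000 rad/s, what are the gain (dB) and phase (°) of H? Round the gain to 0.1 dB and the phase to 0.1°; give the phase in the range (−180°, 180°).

57.0 dB, -44.9°

At ω = 2000 rad/s:
zero (1 + j2000·0.0005) = 1 + j1 → |·| ≈ 1.4142, ∠ ≈ 45.00°
pole (1 + j2000·0.2) = 1 + j400 → |·| ≈ 400, ∠ ≈ 89.86°
|H| = 2e+05 · 1.4142 / (400) ≈ 707.1
Gain = 20 log₁₀(707.1) ≈ 56.99 dB
∠H = (45.00°) − (89.86°) = -44.86°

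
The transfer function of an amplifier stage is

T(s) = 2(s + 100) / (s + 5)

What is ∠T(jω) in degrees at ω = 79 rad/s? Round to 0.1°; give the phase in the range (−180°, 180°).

At s = jω = j79:
zero (s+100): 100 + j79 → |·| = √(100²+79²) = √16241 ≈ 127.44, ∠ = arctan(79/100) ≈ 38.31°
pole (s+5): 5 + j79 → |·| = √(5²+79²) = √6266 ≈ 79.158, ∠ = arctan(79/5) ≈ 86.38°
∠T = 38.31° − 86.38° = -48.07°

-48.1°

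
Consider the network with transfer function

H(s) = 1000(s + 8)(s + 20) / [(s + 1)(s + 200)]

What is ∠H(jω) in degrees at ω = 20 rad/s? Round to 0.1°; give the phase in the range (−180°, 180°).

At s = jω = j20:
zero (s+8): 8 + j20 → |·| = √(8²+20²) = √464 ≈ 21.541, ∠ = arctan(20/8) ≈ 68.20°
zero (s+20): 20 + j20 → |·| = √(20²+20²) = √800 ≈ 28.284, ∠ = arctan(20/20) ≈ 45.00°
pole (s+1): 1 + j20 → |·| = √(1²+20²) = √401 ≈ 20.025, ∠ = arctan(20/1) ≈ 87.14°
pole (s+200): 200 + j20 → |·| = √(200²+20²) = √40400 ≈ 201, ∠ = arctan(20/200) ≈ 5.71°
∠H = 113.20° − 92.85° = 20.35°

20.4°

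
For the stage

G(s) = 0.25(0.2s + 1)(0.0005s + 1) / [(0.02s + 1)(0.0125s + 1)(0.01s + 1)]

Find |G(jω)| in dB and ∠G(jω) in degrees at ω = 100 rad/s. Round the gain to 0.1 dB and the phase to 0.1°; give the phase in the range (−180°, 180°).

At ω = 100 rad/s:
zero (1 + j100·0.2) = 1 + j20 → |·| ≈ 20.025, ∠ ≈ 87.14°
zero (1 + j100·0.0005) = 1 + j0.05 → |·| ≈ 1.0012, ∠ ≈ 2.86°
pole (1 + j100·0.02) = 1 + j2 → |·| ≈ 2.2361, ∠ ≈ 63.43°
pole (1 + j100·0.0125) = 1 + j1.25 → |·| ≈ 1.6008, ∠ ≈ 51.34°
pole (1 + j100·0.01) = 1 + j1 → |·| ≈ 1.4142, ∠ ≈ 45.00°
|G| = 0.25 · 20.025 · 1.0012 / (2.2361 · 1.6008 · 1.4142) ≈ 0.99013
Gain = 20 log₁₀(0.99013) ≈ -0.09 dB
∠G = (87.14° + 2.86°) − (63.43° + 51.34° + 45.00°) = -69.77°

-0.1 dB, -69.8°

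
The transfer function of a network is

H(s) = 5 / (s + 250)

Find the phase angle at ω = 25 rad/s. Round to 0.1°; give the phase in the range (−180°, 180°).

Substitute s = j25:
Numerator: 5 = 5 + j0
Denominator: (j25) + 250 = 250 + j25
|N| = √(5² + 0²) ≈ 5, ∠N ≈ 0.00°
|D| = √(250² + 25²) ≈ 251.25, ∠D ≈ 5.71°
∠H = 0.00° − 5.71° = -5.71°

-5.7°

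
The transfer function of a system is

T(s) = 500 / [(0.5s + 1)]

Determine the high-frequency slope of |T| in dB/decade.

-20 dB/decade

Each pole contributes −20 dB/decade at high frequency; each zero contributes +20 dB/decade.
Net: 0 zero(s) − 1 pole(s) → -20 dB/decade.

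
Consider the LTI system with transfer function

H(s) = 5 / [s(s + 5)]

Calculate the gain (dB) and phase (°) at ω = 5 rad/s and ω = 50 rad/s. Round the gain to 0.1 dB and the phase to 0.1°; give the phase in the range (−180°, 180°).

ω = 5: -17.0 dB, -135.0°; ω = 50: -54.0 dB, -174.3°

At s = jω = j5:
pole (s+5): 5 + j5 → |·| = √(5²+5²) = √50 ≈ 7.0711, ∠ = arctan(5/5) ≈ 45.00°
pole at origin: |s| = 5, ∠ = 90.00° (in denominator)
|H| = 5 / 35.355 ≈ 0.14142
Gain = 20 log₁₀(0.14142) ≈ -16.99 dB
∠H = 0.00° − 135.00° = -135.00°

At s = jω = j50:
pole (s+5): 5 + j50 → |·| = √(5²+50²) = √2525 ≈ 50.249, ∠ = arctan(50/5) ≈ 84.29°
pole at origin: |s| = 50, ∠ = 90.00° (in denominator)
|H| = 5 / 2512.5 ≈ 0.00199
Gain = 20 log₁₀(0.00199) ≈ -54.02 dB
∠H = 0.00° − 174.29° = -174.29°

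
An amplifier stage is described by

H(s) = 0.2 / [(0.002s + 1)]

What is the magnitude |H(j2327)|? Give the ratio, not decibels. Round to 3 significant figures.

0.0420

At ω = 2327 rad/s:
pole (1 + j2327·0.002) = 1 + j4.654 → |·| ≈ 4.7602, ∠ ≈ 77.87°
|H| = 0.2 · 1 / (4.7602) ≈ 0.042015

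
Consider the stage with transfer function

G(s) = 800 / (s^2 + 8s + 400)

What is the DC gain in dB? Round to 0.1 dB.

6.0 dB

G(0) = 800 / 400 = 2
20 log₁₀(2) ≈ 6.02 dB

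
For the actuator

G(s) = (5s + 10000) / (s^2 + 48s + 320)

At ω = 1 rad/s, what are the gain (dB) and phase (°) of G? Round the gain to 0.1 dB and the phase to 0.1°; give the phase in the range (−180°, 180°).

Substitute s = j1:
Numerator: 5(j1) + 10000 = 10000 + j5
Denominator: (j1)^2 + 48(j1) + 320 = 319 + j48
|N| = √(10000² + 5²) ≈ 10000, ∠N ≈ 0.03°
|D| = √(319² + 48²) ≈ 322.59, ∠D ≈ 8.56°
|G| = 10000 / 322.59 ≈ 30.999
Gain = 20 log₁₀(30.999) ≈ 29.83 dB
∠G = 0.03° − 8.56° = -8.53°

29.8 dB, -8.5°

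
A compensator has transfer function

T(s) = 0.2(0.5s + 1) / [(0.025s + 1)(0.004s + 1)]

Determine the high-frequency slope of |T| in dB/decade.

-20 dB/decade

Each pole contributes −20 dB/decade at high frequency; each zero contributes +20 dB/decade.
Net: 1 zero(s) − 2 pole(s) → -20 dB/decade.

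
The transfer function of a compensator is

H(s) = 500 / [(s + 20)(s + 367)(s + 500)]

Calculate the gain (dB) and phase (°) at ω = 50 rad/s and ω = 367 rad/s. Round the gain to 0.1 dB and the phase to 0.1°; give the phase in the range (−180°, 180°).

ω = 50: -86.0 dB, -81.7°; ω = 367: -107.5 dB, -168.2°

At s = jω = j50:
pole (s+20): 20 + j50 → |·| = √(20²+50²) = √2900 ≈ 53.852, ∠ = arctan(50/20) ≈ 68.20°
pole (s+367): 367 + j50 → |·| = √(367²+50²) = √137189 ≈ 370.39, ∠ = arctan(50/367) ≈ 7.76°
pole (s+500): 500 + j50 → |·| = √(500²+50²) = √252500 ≈ 502.49, ∠ = arctan(50/500) ≈ 5.71°
|H| = 500 / 1.0023e+07 ≈ 4.9885e-05
Gain = 20 log₁₀(4.9885e-05) ≈ -86.04 dB
∠H = 0.00° − 81.67° = -81.67°

At s = jω = j367:
pole (s+20): 20 + j367 → |·| = √(20²+367²) = √135089 ≈ 367.54, ∠ = arctan(367/20) ≈ 86.88°
pole (s+367): 367 + j367 → |·| = √(367²+367²) = √269378 ≈ 519.02, ∠ = arctan(367/367) ≈ 45.00°
pole (s+500): 500 + j367 → |·| = √(500²+367²) = √384689 ≈ 620.23, ∠ = arctan(367/500) ≈ 36.28°
|H| = 500 / 1.1832e+08 ≈ 4.2258e-06
Gain = 20 log₁₀(4.2258e-06) ≈ -107.48 dB
∠H = 0.00° − 168.16° = -168.16°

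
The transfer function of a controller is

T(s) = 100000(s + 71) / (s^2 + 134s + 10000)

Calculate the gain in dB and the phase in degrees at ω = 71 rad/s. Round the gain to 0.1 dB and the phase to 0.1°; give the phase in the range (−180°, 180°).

At s = jω = j71:
zero (s+71): 71 + j71 → |·| = √(71²+71²) = √10082 ≈ 100.41, ∠ = arctan(71/71) ≈ 45.00°
quadratic: (j71)² + 134·j71 + 10000 = 4959 + j9514 → |·| ≈ 10729, ∠ ≈ 62.47°
|T| = 100000 · 100.41 / 10729 ≈ 935.87
Gain = 20 log₁₀(935.87) ≈ 59.42 dB
∠T = 45.00° − 62.47° = -17.47°

59.4 dB, -17.5°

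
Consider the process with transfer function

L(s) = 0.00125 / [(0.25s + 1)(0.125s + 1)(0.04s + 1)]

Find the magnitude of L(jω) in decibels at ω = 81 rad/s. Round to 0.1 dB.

At ω = 81 rad/s:
pole (1 + j81·0.25) = 1 + j20.25 → |·| ≈ 20.275, ∠ ≈ 87.17°
pole (1 + j81·0.125) = 1 + j10.125 → |·| ≈ 10.174, ∠ ≈ 84.36°
pole (1 + j81·0.04) = 1 + j3.24 → |·| ≈ 3.3908, ∠ ≈ 72.85°
|L| = 0.00125 · 1 / (20.275 · 10.174 · 3.3908) ≈ 1.7871e-06
Gain = 20 log₁₀(1.7871e-06) ≈ -114.96 dB

-115.0 dB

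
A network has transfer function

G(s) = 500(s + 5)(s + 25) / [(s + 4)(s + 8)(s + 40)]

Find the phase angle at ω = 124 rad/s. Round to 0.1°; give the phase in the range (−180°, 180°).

-80.3°

At s = jω = j124:
zero (s+5): 5 + j124 → |·| = √(5²+124²) = √15401 ≈ 124.1, ∠ = arctan(124/5) ≈ 87.69°
zero (s+25): 25 + j124 → |·| = √(25²+124²) = √16001 ≈ 126.5, ∠ = arctan(124/25) ≈ 78.60°
pole (s+4): 4 + j124 → |·| = √(4²+124²) = √15392 ≈ 124.06, ∠ = arctan(124/4) ≈ 88.15°
pole (s+8): 8 + j124 → |·| = √(8²+124²) = √15440 ≈ 124.26, ∠ = arctan(124/8) ≈ 86.31°
pole (s+40): 40 + j124 → |·| = √(40²+124²) = √16976 ≈ 130.29, ∠ = arctan(124/40) ≈ 72.12°
∠G = 166.29° − 246.58° = -80.29°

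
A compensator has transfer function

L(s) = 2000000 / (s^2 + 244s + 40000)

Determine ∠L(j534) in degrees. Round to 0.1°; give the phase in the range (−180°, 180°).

At s = jω = j534:
quadratic: (j534)² + 244·j534 + 40000 = -245156 + j130296 → |·| ≈ 2.7763e+05, ∠ ≈ 152.01°
∠L = 0.00° − 152.01° = -152.01°

-152.0°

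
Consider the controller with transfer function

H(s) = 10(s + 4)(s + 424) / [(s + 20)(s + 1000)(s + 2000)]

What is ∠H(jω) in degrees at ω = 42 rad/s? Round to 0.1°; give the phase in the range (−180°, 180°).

22.1°

At s = jω = j42:
zero (s+4): 4 + j42 → |·| = √(4²+42²) = √1780 ≈ 42.19, ∠ = arctan(42/4) ≈ 84.56°
zero (s+424): 424 + j42 → |·| = √(424²+42²) = √181540 ≈ 426.08, ∠ = arctan(42/424) ≈ 5.66°
pole (s+20): 20 + j42 → |·| = √(20²+42²) = √2164 ≈ 46.519, ∠ = arctan(42/20) ≈ 64.54°
pole (s+1000): 1000 + j42 → |·| = √(1000²+42²) = √1001764 ≈ 1000.9, ∠ = arctan(42/1000) ≈ 2.41°
pole (s+2000): 2000 + j42 → |·| = √(2000²+42²) = √4001764 ≈ 2000.4, ∠ = arctan(42/2000) ≈ 1.20°
∠H = 90.22° − 68.15° = 22.07°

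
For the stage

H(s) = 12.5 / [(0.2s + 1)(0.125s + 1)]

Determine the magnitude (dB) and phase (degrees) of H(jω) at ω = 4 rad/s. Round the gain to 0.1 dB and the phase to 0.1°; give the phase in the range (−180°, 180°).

18.8 dB, -65.2°

At ω = 4 rad/s:
pole (1 + j4·0.2) = 1 + j0.8 → |·| ≈ 1.2806, ∠ ≈ 38.66°
pole (1 + j4·0.125) = 1 + j0.5 → |·| ≈ 1.118, ∠ ≈ 26.57°
|H| = 12.5 · 1 / (1.2806 · 1.118) ≈ 8.7308
Gain = 20 log₁₀(8.7308) ≈ 18.82 dB
∠H = (0°) − (38.66° + 26.57°) = -65.23°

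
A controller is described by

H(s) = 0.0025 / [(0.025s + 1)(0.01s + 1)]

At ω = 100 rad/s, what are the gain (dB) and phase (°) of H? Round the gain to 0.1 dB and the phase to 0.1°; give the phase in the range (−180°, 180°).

-63.7 dB, -113.2°

At ω = 100 rad/s:
pole (1 + j100·0.025) = 1 + j2.5 → |·| ≈ 2.6926, ∠ ≈ 68.20°
pole (1 + j100·0.01) = 1 + j1 → |·| ≈ 1.4142, ∠ ≈ 45.00°
|H| = 0.0025 · 1 / (2.6926 · 1.4142) ≈ 0.00065653
Gain = 20 log₁₀(0.00065653) ≈ -63.65 dB
∠H = (0°) − (68.20° + 45.00°) = -113.20°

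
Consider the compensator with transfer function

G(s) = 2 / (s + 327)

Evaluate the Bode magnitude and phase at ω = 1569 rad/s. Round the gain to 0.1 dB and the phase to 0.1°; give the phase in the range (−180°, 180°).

At s = jω = j1569:
pole (s+327): 327 + j1569 → |·| = √(327²+1569²) = √2568690 ≈ 1602.7, ∠ = arctan(1569/327) ≈ 78.23°
|G| = 2 / 1602.7 ≈ 0.0012479
Gain = 20 log₁₀(0.0012479) ≈ -58.08 dB
∠G = 0.00° − 78.23° = -78.23°

-58.1 dB, -78.2°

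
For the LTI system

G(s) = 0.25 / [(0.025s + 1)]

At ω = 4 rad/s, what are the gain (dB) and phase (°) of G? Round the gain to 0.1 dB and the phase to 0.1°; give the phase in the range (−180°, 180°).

At ω = 4 rad/s:
pole (1 + j4·0.025) = 1 + j0.1 → |·| ≈ 1.005, ∠ ≈ 5.71°
|G| = 0.25 · 1 / (1.005) ≈ 0.24876
Gain = 20 log₁₀(0.24876) ≈ -12.08 dB
∠G = (0°) − (5.71°) = -5.71°

-12.1 dB, -5.7°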